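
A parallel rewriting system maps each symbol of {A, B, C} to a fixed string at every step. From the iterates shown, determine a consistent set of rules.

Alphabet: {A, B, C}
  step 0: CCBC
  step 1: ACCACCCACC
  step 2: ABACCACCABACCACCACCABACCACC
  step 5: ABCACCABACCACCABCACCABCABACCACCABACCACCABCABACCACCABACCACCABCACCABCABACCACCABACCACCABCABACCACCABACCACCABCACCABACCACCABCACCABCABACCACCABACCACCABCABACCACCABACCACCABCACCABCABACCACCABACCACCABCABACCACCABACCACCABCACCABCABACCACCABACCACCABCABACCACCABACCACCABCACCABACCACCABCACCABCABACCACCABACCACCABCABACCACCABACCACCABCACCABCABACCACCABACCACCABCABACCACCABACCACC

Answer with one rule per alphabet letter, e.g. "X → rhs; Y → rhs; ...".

A->AB, B->C, C->ACC

  step 1 ⇒ step 2: ACCACCCACC ⇒ AB·ACC·ACC·AB·ACC·ACC·ACC·AB·ACC·ACC
    A ↦ AB
    C ↦ ACC
  step 0 ⇒ step 1: CCBC ⇒ ACC·ACC·C·ACC
    B ↦ C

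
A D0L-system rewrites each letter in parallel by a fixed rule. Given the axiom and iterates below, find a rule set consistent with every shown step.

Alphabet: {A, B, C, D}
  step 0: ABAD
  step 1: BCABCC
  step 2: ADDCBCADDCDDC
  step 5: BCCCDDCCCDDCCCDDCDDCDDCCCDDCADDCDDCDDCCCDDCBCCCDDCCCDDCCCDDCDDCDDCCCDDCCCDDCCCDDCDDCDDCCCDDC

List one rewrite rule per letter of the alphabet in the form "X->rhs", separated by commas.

A->BC, B->A, C->DDC, D->C

  step 1 ⇒ step 2: BCABCC ⇒ A·DDC·BC·A·DDC·DDC
    A ↦ BC
    B ↦ A
    C ↦ DDC
  step 0 ⇒ step 1: ABAD ⇒ BC·A·BC·C
    D ↦ C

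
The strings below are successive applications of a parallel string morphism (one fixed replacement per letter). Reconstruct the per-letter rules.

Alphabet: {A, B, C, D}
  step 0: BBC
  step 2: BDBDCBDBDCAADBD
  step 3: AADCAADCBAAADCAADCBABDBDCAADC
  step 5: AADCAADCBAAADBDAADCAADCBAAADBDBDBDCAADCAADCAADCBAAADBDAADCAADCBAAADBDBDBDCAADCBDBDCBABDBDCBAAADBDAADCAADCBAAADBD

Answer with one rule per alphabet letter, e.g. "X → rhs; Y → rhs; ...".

A->BD, B->AAD, C->BA, D->C

  step 2 ⇒ step 3: BDBDCBDBDCAADBD ⇒ AAD·C·AAD·C·BA·AAD·C·AAD·C·BA·BD·BD·C·AAD·C
    A ↦ BD
    B ↦ AAD
    C ↦ BA
    D ↦ C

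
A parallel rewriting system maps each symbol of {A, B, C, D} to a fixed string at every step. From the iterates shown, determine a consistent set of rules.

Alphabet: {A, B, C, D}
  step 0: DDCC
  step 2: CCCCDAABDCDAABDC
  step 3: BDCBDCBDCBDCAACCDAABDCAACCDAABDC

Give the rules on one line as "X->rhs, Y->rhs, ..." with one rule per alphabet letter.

A->C, B->D, C->BDC, D->AA

  step 2 ⇒ step 3: CCCCDAABDCDAABDC ⇒ BDC·BDC·BDC·BDC·AA·C·C·D·AA·BDC·AA·C·C·D·AA·BDC
    A ↦ C
    B ↦ D
    C ↦ BDC
    D ↦ AA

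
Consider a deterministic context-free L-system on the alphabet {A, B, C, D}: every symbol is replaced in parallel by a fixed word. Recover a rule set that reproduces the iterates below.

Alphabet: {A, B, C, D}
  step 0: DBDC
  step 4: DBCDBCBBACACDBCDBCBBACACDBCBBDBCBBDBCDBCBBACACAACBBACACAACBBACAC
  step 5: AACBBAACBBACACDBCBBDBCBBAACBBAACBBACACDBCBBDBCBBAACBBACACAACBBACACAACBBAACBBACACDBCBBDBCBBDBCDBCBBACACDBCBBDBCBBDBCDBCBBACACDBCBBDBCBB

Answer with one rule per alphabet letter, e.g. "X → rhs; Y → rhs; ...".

A->DBC, B->AC, C->BB, D->A

  step 4 ⇒ step 5: DBCDBCBBACACDBCDBCBBACACDBCBBDBCBBDBCDBCBBACACAACBBACACAACBBACAC ⇒ A·AC·BB·A·AC·BB·AC·AC·DBC·BB·DBC·BB·A·AC·BB·A·AC·BB·AC·AC·DBC·BB·DBC·BB·A·AC·BB·AC·AC·A·AC·BB·AC·AC·A·AC·BB·A·AC·BB·AC·AC·DBC·BB·DBC·BB·DBC·DBC·BB·AC·AC·DBC·BB·DBC·BB·DBC·DBC·BB·AC·AC·DBC·BB·DBC·BB
    A ↦ DBC
    B ↦ AC
    C ↦ BB
    D ↦ A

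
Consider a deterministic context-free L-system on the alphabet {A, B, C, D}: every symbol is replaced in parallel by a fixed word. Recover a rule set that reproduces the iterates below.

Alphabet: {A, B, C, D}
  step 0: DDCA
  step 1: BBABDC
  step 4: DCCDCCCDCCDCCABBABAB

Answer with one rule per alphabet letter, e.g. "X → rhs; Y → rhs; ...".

A->DC, B->C, C->AB, D->B

  step 0 ⇒ step 1: DDCA ⇒ B·B·AB·DC
    A ↦ DC
    C ↦ AB
    D ↦ B
    B ↦ C  (constrained at step 1)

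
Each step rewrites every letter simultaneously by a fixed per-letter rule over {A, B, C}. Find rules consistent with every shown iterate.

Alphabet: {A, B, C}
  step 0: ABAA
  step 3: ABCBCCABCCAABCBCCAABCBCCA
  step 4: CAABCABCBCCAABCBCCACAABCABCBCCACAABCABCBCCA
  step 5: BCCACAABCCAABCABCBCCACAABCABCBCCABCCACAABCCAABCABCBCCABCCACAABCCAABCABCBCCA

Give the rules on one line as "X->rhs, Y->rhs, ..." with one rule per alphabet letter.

A->CA, B->A, C->BC

  step 4 ⇒ step 5: CAABCABCBCCAABCBCCACAABCABCBCCACAABCABCBCCA ⇒ BC·CA·CA·A·BC·CA·A·BC·A·BC·BC·CA·CA·A·BC·A·BC·BC·CA·BC·CA·CA·A·BC·CA·A·BC·A·BC·BC·CA·BC·CA·CA·A·BC·CA·A·BC·A·BC·BC·CA
    A ↦ CA
    B ↦ A
    C ↦ BC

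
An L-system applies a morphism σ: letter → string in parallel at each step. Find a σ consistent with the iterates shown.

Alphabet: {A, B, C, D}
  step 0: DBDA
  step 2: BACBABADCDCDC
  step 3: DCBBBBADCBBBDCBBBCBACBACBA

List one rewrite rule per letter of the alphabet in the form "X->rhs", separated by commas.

  step 2 ⇒ step 3: BACBABADCDCDC ⇒ DC·BBB·BA·DC·BBB·DC·BBB·C·BA·C·BA·C·BA
    A ↦ BBB
    B ↦ DC
    C ↦ BA
    D ↦ C

A->BBB, B->DC, C->BA, D->C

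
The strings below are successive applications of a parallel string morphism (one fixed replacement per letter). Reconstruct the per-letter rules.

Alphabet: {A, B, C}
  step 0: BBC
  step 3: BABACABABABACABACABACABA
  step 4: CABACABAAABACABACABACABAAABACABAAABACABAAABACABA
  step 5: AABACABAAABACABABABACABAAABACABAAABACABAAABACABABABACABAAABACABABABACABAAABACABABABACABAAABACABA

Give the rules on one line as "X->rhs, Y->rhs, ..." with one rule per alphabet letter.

  step 4 ⇒ step 5: CABACABAAABACABACABACABAAABACABAAABACABAAABACABA ⇒ AA·BA·CA·BA·AA·BA·CA·BA·BA·BA·CA·BA·AA·BA·CA·BA·AA·BA·CA·BA·AA·BA·CA·BA·BA·BA·CA·BA·AA·BA·CA·BA·BA·BA·CA·BA·AA·BA·CA·BA·BA·BA·CA·BA·AA·BA·CA·BA
    A ↦ BA
    B ↦ CA
    C ↦ AA

A->BA, B->CA, C->AA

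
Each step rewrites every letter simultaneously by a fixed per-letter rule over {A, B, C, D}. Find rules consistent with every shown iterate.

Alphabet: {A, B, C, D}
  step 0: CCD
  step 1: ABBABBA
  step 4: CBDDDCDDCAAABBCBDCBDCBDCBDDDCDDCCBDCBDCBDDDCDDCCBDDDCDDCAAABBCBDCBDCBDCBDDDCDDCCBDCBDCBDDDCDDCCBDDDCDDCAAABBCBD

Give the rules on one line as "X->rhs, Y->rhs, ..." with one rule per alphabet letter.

A->CBD, B->DDC, C->ABB, D->A

  step 0 ⇒ step 1: CCD ⇒ ABB·ABB·A
    C ↦ ABB
    D ↦ A
    A ↦ CBD  (constrained at step 1)
    B ↦ DDC  (constrained at step 1)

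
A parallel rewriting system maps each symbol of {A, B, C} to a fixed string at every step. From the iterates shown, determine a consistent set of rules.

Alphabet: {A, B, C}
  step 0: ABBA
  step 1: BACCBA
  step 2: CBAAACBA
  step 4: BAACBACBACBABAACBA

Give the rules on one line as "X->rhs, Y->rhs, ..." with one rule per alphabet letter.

  step 1 ⇒ step 2: BACCBA ⇒ C·BA·A·A·C·BA
    A ↦ BA
    B ↦ C
    C ↦ A

A->BA, B->C, C->A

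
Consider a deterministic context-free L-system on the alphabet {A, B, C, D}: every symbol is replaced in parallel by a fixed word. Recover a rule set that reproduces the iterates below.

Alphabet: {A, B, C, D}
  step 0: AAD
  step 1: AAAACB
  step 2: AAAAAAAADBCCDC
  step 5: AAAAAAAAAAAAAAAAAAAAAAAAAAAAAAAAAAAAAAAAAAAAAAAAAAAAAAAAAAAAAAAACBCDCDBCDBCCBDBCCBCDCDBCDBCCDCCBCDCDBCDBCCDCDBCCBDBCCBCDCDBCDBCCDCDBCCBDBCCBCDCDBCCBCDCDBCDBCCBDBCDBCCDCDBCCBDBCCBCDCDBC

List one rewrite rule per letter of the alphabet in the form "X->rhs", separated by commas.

A->AA, B->CDC, C->DBC, D->CB

  step 1 ⇒ step 2: AAAACB ⇒ AA·AA·AA·AA·DBC·CDC
    A ↦ AA
    B ↦ CDC
    C ↦ DBC
  step 0 ⇒ step 1: AAD ⇒ AA·AA·CB
    D ↦ CB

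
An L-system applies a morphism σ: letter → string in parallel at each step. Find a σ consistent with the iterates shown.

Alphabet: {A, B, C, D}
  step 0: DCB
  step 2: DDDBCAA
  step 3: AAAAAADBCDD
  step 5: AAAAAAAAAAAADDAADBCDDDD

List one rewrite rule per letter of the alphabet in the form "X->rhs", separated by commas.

  step 2 ⇒ step 3: DDDBCAA ⇒ AA·AA·AA·D·BC·D·D
    A ↦ D
    B ↦ D
    C ↦ BC
    D ↦ AA

A->D, B->D, C->BC, D->AA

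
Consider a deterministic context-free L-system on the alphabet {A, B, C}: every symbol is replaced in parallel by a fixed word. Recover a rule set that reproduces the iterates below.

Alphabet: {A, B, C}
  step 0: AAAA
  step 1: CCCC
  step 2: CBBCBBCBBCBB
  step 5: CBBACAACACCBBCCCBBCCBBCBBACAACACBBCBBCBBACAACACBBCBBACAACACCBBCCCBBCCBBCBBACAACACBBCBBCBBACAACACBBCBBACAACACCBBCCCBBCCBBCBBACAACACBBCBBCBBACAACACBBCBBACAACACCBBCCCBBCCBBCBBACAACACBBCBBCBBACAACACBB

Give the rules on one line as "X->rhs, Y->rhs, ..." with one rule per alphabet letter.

A->C, B->ACA, C->CBB

  step 1 ⇒ step 2: CCCC ⇒ CBB·CBB·CBB·CBB
    C ↦ CBB
  step 0 ⇒ step 1: AAAA ⇒ C·C·C·C
    A ↦ C
    B ↦ ACA  (constrained at step 2)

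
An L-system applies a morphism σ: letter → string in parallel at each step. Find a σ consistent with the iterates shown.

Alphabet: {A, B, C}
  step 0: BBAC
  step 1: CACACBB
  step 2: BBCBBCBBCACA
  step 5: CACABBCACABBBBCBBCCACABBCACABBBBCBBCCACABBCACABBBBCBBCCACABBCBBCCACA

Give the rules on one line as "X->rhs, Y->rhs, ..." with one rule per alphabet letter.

A->C, B->CA, C->BB

  step 1 ⇒ step 2: CACACBB ⇒ BB·C·BB·C·BB·CA·CA
    A ↦ C
    B ↦ CA
    C ↦ BB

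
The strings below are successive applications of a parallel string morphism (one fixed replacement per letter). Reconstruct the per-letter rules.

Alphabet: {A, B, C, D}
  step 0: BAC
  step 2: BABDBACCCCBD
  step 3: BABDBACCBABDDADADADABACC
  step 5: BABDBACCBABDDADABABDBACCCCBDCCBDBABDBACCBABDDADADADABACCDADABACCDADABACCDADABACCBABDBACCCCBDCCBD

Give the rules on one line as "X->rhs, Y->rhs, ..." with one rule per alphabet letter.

A->BD, B->BA, C->DA, D->CC

  step 2 ⇒ step 3: BABDBACCCCBD ⇒ BA·BD·BA·CC·BA·BD·DA·DA·DA·DA·BA·CC
    A ↦ BD
    B ↦ BA
    C ↦ DA
    D ↦ CC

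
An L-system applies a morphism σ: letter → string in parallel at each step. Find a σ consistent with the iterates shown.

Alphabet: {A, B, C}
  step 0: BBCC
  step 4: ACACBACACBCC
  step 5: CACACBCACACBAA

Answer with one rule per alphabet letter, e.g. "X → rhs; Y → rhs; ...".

A->C, B->CB, C->A

  step 4 ⇒ step 5: ACACBACACBCC ⇒ C·A·C·A·CB·C·A·C·A·CB·A·A
    A ↦ C
    B ↦ CB
    C ↦ A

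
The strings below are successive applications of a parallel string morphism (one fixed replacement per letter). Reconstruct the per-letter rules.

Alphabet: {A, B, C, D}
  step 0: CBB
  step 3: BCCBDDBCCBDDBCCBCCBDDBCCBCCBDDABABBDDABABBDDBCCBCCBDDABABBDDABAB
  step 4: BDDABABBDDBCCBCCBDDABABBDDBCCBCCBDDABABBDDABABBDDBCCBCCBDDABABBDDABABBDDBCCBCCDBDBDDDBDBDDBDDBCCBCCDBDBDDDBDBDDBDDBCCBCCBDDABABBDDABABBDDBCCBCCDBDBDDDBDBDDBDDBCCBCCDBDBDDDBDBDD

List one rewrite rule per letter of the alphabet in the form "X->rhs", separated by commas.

  step 3 ⇒ step 4: BCCBDDBCCBDDBCCBCCBDDBCCBCCBDDABABBDDABABBDDBCCBCCBDDABABBDDABAB ⇒ BDD·AB·AB·BDD·BCC·BCC·BDD·AB·AB·BDD·BCC·BCC·BDD·AB·AB·BDD·AB·AB·BDD·BCC·BCC·BDD·AB·AB·BDD·AB·AB·BDD·BCC·BCC·DBD·BDD·DBD·BDD·BDD·BCC·BCC·DBD·BDD·DBD·BDD·BDD·BCC·BCC·BDD·AB·AB·BDD·AB·AB·BDD·BCC·BCC·DBD·BDD·DBD·BDD·BDD·BCC·BCC·DBD·BDD·DBD·BDD
    A ↦ DBD
    B ↦ BDD
    C ↦ AB
    D ↦ BCC

A->DBD, B->BDD, C->AB, D->BCC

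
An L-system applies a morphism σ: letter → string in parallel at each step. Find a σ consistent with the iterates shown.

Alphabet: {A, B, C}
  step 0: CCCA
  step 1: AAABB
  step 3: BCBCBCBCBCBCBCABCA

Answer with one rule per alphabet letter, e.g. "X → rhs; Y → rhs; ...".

A->BB, B->BC, C->A

  step 0 ⇒ step 1: CCCA ⇒ A·A·A·BB
    A ↦ BB
    C ↦ A
    B ↦ BC  (constrained at step 1)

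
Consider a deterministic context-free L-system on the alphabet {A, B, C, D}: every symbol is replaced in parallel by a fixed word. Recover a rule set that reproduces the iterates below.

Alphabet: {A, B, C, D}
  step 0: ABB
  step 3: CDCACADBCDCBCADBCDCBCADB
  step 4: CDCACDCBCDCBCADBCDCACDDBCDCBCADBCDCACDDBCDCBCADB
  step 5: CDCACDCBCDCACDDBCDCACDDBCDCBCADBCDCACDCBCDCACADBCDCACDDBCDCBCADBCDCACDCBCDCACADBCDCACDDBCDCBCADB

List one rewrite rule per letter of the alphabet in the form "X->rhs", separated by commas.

  step 4 ⇒ step 5: CDCACDCBCDCBCADBCDCACDDBCDCBCADBCDCACDDBCDCBCADB ⇒ CD·CA·CD·CB·CD·CA·CD·DB·CD·CA·CD·DB·CD·CB·CA·DB·CD·CA·CD·CB·CD·CA·CA·DB·CD·CA·CD·DB·CD·CB·CA·DB·CD·CA·CD·CB·CD·CA·CA·DB·CD·CA·CD·DB·CD·CB·CA·DB
    A ↦ CB
    B ↦ DB
    C ↦ CD
    D ↦ CA

A->CB, B->DB, C->CD, D->CA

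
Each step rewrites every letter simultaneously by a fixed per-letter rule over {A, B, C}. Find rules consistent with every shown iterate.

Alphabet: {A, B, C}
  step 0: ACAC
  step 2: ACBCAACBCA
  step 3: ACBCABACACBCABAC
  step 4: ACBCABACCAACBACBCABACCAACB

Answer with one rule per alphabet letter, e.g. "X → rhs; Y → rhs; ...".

  step 3 ⇒ step 4: ACBCABACACBCABAC ⇒ AC·B·CA·B·AC·CA·AC·B·AC·B·CA·B·AC·CA·AC·B
    A ↦ AC
    B ↦ CA
    C ↦ B

A->AC, B->CA, C->B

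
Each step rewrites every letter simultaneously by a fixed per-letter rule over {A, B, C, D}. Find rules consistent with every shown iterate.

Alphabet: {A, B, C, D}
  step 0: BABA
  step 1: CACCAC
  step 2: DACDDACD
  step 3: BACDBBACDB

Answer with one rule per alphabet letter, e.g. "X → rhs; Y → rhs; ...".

  step 2 ⇒ step 3: DACDDACD ⇒ B·AC·D·B·B·AC·D·B
    A ↦ AC
    C ↦ D
    D ↦ B
  step 0 ⇒ step 1: BABA ⇒ C·AC·C·AC
    B ↦ C

A->AC, B->C, C->D, D->B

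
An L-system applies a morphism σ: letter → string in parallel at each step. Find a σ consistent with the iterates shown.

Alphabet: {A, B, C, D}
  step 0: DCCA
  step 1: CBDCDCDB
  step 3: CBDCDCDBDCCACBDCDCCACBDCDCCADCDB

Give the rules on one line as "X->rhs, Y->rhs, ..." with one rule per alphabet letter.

  step 0 ⇒ step 1: DCCA ⇒ CB·DC·DC·DB
    A ↦ DB
    C ↦ DC
    D ↦ CB
    B ↦ CA  (constrained at step 1)

A->DB, B->CA, C->DC, D->CB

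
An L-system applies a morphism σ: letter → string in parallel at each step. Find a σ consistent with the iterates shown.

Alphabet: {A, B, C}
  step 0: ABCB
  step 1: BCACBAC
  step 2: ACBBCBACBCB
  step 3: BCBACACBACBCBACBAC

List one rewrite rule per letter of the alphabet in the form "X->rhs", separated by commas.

A->BC, B->AC, C->B

  step 2 ⇒ step 3: ACBBCBACBCB ⇒ BC·B·AC·AC·B·AC·BC·B·AC·B·AC
    A ↦ BC
    B ↦ AC
    C ↦ B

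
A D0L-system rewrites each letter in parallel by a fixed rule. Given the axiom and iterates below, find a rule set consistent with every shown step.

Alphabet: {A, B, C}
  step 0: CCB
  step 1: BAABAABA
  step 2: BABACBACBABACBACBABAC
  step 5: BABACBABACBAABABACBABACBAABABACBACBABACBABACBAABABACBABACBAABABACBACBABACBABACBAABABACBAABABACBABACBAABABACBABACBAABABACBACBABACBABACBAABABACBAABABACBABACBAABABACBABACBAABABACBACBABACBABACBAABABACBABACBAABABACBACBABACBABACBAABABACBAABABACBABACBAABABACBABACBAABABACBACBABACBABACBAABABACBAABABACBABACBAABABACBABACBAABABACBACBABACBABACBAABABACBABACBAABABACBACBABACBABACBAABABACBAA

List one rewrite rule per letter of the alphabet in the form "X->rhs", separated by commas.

  step 1 ⇒ step 2: BAABAABA ⇒ BA·BAC·BAC·BA·BAC·BAC·BA·BAC
    A ↦ BAC
    B ↦ BA
  step 0 ⇒ step 1: CCB ⇒ BAA·BAA·BA
    C ↦ BAA

A->BAC, B->BA, C->BAA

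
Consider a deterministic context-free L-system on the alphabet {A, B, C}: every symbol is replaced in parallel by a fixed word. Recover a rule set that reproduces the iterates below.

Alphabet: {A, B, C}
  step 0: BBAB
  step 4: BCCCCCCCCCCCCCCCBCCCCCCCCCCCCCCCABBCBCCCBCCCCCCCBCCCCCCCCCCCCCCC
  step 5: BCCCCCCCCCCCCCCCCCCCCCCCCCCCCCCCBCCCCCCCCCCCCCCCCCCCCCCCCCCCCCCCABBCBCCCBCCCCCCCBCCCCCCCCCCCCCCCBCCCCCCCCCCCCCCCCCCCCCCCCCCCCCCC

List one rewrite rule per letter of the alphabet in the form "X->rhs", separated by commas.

A->AB, B->BC, C->CC

  step 4 ⇒ step 5: BCCCCCCCCCCCCCCCBCCCCCCCCCCCCCCCABBCBCCCBCCCCCCCBCCCCCCCCCCCCCCC ⇒ BC·CC·CC·CC·CC·CC·CC·CC·CC·CC·CC·CC·CC·CC·CC·CC·BC·CC·CC·CC·CC·CC·CC·CC·CC·CC·CC·CC·CC·CC·CC·CC·AB·BC·BC·CC·BC·CC·CC·CC·BC·CC·CC·CC·CC·CC·CC·CC·BC·CC·CC·CC·CC·CC·CC·CC·CC·CC·CC·CC·CC·CC·CC·CC
    A ↦ AB
    B ↦ BC
    C ↦ CC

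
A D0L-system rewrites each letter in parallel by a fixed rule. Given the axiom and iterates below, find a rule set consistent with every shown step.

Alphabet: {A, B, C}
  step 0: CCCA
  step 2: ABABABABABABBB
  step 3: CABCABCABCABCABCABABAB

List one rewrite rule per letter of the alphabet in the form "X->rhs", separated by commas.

A->C, B->AB, C->BB

  step 2 ⇒ step 3: ABABABABABABBB ⇒ C·AB·C·AB·C·AB·C·AB·C·AB·C·AB·AB·AB
    A ↦ C
    B ↦ AB
    C ↦ BB  (constrained at step 0)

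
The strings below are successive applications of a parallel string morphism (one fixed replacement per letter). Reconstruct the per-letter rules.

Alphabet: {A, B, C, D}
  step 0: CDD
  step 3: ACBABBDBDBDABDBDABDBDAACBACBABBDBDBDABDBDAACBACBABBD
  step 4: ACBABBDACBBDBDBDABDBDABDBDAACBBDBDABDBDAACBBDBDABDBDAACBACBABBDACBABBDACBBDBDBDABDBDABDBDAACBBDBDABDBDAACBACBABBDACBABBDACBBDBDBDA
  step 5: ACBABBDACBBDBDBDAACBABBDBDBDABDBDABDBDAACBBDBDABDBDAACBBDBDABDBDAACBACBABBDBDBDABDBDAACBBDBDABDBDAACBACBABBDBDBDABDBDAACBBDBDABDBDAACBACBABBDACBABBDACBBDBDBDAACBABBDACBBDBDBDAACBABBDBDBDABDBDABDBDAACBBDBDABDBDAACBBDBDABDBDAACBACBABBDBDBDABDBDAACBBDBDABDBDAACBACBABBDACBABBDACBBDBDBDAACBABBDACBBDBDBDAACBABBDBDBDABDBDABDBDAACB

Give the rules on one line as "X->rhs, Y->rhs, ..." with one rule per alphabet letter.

  step 4 ⇒ step 5: ACBABBDACBBDBDBDABDBDABDBDAACBBDBDABDBDAACBBDBDABDBDAACBACBABBDACBABBDACBBDBDBDABDBDABDBDAACBBDBDABDBDAACBACBABBDACBABBDACBBDBDBDA ⇒ ACB·AB·BD·ACB·BD·BD·BDA·ACB·AB·BD·BD·BDA·BD·BDA·BD·BDA·ACB·BD·BDA·BD·BDA·ACB·BD·BDA·BD·BDA·ACB·ACB·AB·BD·BD·BDA·BD·BDA·ACB·BD·BDA·BD·BDA·ACB·ACB·AB·BD·BD·BDA·BD·BDA·ACB·BD·BDA·BD·BDA·ACB·ACB·AB·BD·ACB·AB·BD·ACB·BD·BD·BDA·ACB·AB·BD·ACB·BD·BD·BDA·ACB·AB·BD·BD·BDA·BD·BDA·BD·BDA·ACB·BD·BDA·BD·BDA·ACB·BD·BDA·BD·BDA·ACB·ACB·AB·BD·BD·BDA·BD·BDA·ACB·BD·BDA·BD·BDA·ACB·ACB·AB·BD·ACB·AB·BD·ACB·BD·BD·BDA·ACB·AB·BD·ACB·BD·BD·BDA·ACB·AB·BD·BD·BDA·BD·BDA·BD·BDA·ACB
    A ↦ ACB
    B ↦ BD
    C ↦ AB
    D ↦ BDA

A->ACB, B->BD, C->AB, D->BDA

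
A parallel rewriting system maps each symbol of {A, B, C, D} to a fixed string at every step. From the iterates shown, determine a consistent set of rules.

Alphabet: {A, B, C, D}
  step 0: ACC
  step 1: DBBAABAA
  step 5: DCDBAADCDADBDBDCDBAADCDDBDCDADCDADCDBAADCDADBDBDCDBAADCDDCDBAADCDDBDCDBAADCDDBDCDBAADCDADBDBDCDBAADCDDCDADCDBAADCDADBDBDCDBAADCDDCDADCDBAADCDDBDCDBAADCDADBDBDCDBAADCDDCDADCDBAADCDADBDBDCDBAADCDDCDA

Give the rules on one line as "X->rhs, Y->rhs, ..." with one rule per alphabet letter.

  step 0 ⇒ step 1: ACC ⇒ DB·BAA·BAA
    A ↦ DB
    C ↦ BAA
    B ↦ A  (constrained at step 1)
    D ↦ DCD  (constrained at step 1)

A->DB, B->A, C->BAA, D->DCD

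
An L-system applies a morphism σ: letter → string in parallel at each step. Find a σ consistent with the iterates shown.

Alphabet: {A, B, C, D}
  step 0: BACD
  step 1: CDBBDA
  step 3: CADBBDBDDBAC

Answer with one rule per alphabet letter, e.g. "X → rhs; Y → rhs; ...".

A->DB, B->C, C->BD, D->A

  step 0 ⇒ step 1: BACD ⇒ C·DB·BD·A
    A ↦ DB
    B ↦ C
    C ↦ BD
    D ↦ A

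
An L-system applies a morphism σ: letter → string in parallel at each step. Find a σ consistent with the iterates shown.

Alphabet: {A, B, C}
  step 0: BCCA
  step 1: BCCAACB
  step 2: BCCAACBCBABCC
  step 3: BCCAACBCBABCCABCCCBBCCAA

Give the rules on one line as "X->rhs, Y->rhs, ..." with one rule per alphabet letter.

A->CB, B->BCC, C->A

  step 2 ⇒ step 3: BCCAACBCBABCC ⇒ BCC·A·A·CB·CB·A·BCC·A·BCC·CB·BCC·A·A
    A ↦ CB
    B ↦ BCC
    C ↦ A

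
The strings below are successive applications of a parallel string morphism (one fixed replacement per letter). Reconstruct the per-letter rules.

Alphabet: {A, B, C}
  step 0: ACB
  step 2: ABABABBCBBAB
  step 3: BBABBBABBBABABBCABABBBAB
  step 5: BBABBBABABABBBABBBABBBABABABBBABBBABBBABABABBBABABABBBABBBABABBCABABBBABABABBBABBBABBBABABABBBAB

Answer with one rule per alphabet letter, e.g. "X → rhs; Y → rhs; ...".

  step 2 ⇒ step 3: ABABABBCBBAB ⇒ BB·AB·BB·AB·BB·AB·AB·BC·AB·AB·BB·AB
    A ↦ BB
    B ↦ AB
    C ↦ BC

A->BB, B->AB, C->BC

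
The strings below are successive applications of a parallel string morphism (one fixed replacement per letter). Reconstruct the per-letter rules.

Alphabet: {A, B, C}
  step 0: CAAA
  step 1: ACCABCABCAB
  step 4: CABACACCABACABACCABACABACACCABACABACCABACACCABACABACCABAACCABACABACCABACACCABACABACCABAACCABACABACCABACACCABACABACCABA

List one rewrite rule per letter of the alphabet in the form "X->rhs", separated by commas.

A->CAB, B->A, C->AC

  step 0 ⇒ step 1: CAAA ⇒ AC·CAB·CAB·CAB
    A ↦ CAB
    C ↦ AC
    B ↦ A  (constrained at step 1)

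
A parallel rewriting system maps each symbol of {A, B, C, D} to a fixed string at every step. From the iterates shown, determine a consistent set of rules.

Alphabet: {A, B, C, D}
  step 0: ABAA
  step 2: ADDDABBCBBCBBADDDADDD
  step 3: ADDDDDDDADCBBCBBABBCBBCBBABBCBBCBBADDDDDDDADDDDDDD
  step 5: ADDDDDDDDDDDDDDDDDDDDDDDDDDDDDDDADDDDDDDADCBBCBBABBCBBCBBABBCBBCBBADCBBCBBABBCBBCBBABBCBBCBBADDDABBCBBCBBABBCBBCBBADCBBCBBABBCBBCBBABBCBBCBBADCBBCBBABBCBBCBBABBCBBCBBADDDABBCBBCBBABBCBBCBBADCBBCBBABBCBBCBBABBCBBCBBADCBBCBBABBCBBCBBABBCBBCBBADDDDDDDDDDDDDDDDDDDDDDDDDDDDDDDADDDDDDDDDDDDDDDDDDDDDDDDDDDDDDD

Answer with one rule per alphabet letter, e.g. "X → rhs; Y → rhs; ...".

A->AD, B->CBB, C->ABB, D->DD

  step 2 ⇒ step 3: ADDDABBCBBCBBADDDADDD ⇒ AD·DD·DD·DD·AD·CBB·CBB·ABB·CBB·CBB·ABB·CBB·CBB·AD·DD·DD·DD·AD·DD·DD·DD
    A ↦ AD
    B ↦ CBB
    C ↦ ABB
    D ↦ DD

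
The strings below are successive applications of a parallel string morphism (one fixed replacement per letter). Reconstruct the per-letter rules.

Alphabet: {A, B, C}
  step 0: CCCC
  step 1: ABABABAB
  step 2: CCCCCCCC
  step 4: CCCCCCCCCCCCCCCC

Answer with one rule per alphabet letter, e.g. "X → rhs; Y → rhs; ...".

  step 1 ⇒ step 2: ABABABAB ⇒ C·C·C·C·C·C·C·C
    A ↦ C
    B ↦ C
  step 0 ⇒ step 1: CCCC ⇒ AB·AB·AB·AB
    C ↦ AB

A->C, B->C, C->AB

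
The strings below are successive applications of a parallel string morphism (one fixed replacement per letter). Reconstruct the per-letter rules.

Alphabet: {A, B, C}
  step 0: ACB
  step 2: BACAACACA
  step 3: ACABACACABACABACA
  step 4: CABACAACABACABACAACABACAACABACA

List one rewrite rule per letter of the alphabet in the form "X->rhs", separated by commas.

  step 3 ⇒ step 4: ACABACACABACABACA ⇒ CA·BA·CA·A·CA·BA·CA·BA·CA·A·CA·BA·CA·A·CA·BA·CA
    A ↦ CA
    B ↦ A
    C ↦ BA

A->CA, B->A, C->BA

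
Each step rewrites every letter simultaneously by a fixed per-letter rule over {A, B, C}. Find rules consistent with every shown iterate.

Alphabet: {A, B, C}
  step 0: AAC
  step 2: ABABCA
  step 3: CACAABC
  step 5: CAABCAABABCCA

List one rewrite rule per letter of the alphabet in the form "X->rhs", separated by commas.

A->C, B->A, C->AB

  step 2 ⇒ step 3: ABABCA ⇒ C·A·C·A·AB·C
    A ↦ C
    B ↦ A
    C ↦ AB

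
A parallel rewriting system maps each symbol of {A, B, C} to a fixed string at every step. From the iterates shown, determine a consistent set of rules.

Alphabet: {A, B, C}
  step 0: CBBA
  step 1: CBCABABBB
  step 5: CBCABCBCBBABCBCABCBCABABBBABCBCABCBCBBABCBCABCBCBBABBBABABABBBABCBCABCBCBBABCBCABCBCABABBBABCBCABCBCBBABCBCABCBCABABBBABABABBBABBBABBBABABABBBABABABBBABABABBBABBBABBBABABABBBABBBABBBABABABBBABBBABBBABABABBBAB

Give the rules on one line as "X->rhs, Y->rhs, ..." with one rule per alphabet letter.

  step 0 ⇒ step 1: CBBA ⇒ CBC·AB·AB·BB
    A ↦ BB
    B ↦ AB
    C ↦ CBC

A->BB, B->AB, C->CBC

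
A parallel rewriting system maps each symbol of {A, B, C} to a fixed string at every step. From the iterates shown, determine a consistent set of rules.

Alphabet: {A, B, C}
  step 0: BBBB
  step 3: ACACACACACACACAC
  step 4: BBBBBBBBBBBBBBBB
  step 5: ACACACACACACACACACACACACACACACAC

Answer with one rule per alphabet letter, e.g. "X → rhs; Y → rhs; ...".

  step 4 ⇒ step 5: BBBBBBBBBBBBBBBB ⇒ AC·AC·AC·AC·AC·AC·AC·AC·AC·AC·AC·AC·AC·AC·AC·AC
    B ↦ AC
  step 3 ⇒ step 4: ACACACACACACACAC ⇒ B·B·B·B·B·B·B·B·B·B·B·B·B·B·B·B
    A ↦ B
  step 3 ⇒ step 4: ACACACACACACACAC ⇒ B·B·B·B·B·B·B·B·B·B·B·B·B·B·B·B
    C ↦ B

A->B, B->AC, C->B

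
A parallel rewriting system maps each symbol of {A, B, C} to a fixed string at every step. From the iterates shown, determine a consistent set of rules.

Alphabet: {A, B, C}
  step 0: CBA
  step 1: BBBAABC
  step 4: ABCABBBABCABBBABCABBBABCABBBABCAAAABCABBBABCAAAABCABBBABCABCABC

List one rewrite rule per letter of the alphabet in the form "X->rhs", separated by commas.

A->ABC, B->A, C->BBB

  step 0 ⇒ step 1: CBA ⇒ BBB·A·ABC
    A ↦ ABC
    B ↦ A
    C ↦ BBB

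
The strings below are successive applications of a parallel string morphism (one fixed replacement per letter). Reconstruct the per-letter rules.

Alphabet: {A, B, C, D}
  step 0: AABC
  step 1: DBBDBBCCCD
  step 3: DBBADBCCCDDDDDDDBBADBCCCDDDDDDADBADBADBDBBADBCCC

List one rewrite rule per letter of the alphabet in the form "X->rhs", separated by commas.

  step 0 ⇒ step 1: AABC ⇒ DBB·DBB·CCC·D
    A ↦ DBB
    B ↦ CCC
    C ↦ D
    D ↦ ADB  (constrained at step 1)

A->DBB, B->CCC, C->D, D->ADB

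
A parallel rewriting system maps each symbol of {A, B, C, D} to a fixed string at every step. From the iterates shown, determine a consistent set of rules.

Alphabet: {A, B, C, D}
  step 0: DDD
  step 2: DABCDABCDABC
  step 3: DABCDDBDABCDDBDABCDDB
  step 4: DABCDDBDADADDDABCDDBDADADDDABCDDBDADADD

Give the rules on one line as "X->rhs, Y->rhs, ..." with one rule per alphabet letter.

  step 3 ⇒ step 4: DABCDDBDABCDDBDABCDDB ⇒ DA·BC·DD·B·DA·DA·DD·DA·BC·DD·B·DA·DA·DD·DA·BC·DD·B·DA·DA·DD
    A ↦ BC
    B ↦ DD
    C ↦ B
    D ↦ DA

A->BC, B->DD, C->B, D->DA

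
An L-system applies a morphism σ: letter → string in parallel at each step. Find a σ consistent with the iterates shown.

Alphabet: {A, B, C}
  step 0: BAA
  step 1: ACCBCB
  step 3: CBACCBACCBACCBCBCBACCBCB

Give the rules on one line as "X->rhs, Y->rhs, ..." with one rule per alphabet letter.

  step 0 ⇒ step 1: BAA ⇒ AC·CB·CB
    A ↦ CB
    B ↦ AC
    C ↦ CB  (constrained at step 1)

A->CB, B->AC, C->CB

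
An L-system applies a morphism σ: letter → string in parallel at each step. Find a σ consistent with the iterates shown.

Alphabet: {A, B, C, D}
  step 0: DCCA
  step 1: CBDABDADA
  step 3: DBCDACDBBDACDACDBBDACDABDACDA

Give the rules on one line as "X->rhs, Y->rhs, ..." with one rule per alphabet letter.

  step 0 ⇒ step 1: DCCA ⇒ C·BDA·BDA·DA
    A ↦ DA
    C ↦ BDA
    D ↦ C
    B ↦ DB  (constrained at step 1)

A->DA, B->DB, C->BDA, D->C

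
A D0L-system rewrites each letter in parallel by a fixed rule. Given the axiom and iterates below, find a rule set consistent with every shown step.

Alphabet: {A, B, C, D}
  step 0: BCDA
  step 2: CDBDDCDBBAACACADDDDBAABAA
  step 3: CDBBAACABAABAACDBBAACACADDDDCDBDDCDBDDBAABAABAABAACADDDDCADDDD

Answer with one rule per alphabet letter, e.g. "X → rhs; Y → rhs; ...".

A->DD, B->CA, C->CDB, D->BAA

  step 2 ⇒ step 3: CDBDDCDBBAACACADDDDBAABAA ⇒ CDB·BAA·CA·BAA·BAA·CDB·BAA·CA·CA·DD·DD·CDB·DD·CDB·DD·BAA·BAA·BAA·BAA·CA·DD·DD·CA·DD·DD
    A ↦ DD
    B ↦ CA
    C ↦ CDB
    D ↦ BAA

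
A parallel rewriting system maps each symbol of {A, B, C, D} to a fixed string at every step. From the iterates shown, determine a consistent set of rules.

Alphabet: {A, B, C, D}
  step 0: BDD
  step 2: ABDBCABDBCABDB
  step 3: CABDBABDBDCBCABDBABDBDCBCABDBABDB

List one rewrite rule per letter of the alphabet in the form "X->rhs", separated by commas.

  step 2 ⇒ step 3: ABDBCABDBCABDB ⇒ CAB·DB·AB·DB·DCB·CAB·DB·AB·DB·DCB·CAB·DB·AB·DB
    A ↦ CAB
    B ↦ DB
    C ↦ DCB
    D ↦ AB

A->CAB, B->DB, C->DCB, D->AB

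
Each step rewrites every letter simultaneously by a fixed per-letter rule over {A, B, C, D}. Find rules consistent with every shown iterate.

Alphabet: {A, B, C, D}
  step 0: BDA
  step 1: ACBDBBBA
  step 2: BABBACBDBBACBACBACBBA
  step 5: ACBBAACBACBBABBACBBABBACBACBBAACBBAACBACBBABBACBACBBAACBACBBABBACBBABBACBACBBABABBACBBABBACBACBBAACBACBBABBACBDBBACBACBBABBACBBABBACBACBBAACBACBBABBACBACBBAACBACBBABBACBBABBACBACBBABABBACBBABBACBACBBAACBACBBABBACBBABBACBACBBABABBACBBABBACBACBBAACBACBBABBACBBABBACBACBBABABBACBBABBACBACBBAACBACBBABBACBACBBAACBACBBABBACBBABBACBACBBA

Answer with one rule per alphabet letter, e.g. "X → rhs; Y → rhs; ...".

A->BA, B->ACB, C->BB, D->DBB

  step 1 ⇒ step 2: ACBDBBBA ⇒ BA·BB·ACB·DBB·ACB·ACB·ACB·BA
    A ↦ BA
    B ↦ ACB
    C ↦ BB
    D ↦ DBB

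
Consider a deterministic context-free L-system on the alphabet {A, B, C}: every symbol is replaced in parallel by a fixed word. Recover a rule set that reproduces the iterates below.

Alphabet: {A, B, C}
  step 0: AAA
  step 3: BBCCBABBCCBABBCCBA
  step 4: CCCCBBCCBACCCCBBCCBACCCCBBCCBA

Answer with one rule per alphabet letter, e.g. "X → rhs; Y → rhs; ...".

  step 3 ⇒ step 4: BBCCBABBCCBABBCCBA ⇒ CC·CC·B·B·CC·BA·CC·CC·B·B·CC·BA·CC·CC·B·B·CC·BA
    A ↦ BA
    B ↦ CC
    C ↦ B

A->BA, B->CC, C->B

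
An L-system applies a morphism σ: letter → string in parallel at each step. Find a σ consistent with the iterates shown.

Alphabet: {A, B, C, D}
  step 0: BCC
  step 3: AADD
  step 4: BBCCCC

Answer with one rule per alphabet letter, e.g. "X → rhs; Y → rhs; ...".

A->B, B->D, C->A, D->CC

  step 3 ⇒ step 4: AADD ⇒ B·B·CC·CC
    A ↦ B
    D ↦ CC
    B ↦ D  (constrained at step 0)
    C ↦ A  (constrained at step 0)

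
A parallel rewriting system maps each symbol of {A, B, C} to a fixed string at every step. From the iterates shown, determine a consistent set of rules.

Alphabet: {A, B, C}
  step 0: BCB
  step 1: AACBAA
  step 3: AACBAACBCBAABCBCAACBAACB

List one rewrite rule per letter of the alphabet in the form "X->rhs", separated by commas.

A->BC, B->AA, C->CB

  step 0 ⇒ step 1: BCB ⇒ AA·CB·AA
    B ↦ AA
    C ↦ CB
    A ↦ BC  (constrained at step 1)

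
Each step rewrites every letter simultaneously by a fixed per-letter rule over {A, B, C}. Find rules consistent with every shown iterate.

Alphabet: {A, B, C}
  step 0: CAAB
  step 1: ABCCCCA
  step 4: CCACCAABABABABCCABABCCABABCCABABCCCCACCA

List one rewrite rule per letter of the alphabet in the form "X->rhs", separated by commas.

A->CC, B->A, C->AB

  step 0 ⇒ step 1: CAAB ⇒ AB·CC·CC·A
    A ↦ CC
    B ↦ A
    C ↦ AB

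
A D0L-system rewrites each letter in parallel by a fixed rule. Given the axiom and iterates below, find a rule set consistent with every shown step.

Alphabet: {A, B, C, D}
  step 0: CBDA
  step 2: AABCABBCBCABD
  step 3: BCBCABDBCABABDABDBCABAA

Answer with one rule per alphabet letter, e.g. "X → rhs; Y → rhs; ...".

  step 2 ⇒ step 3: AABCABBCBCABD ⇒ BC·BC·AB·D·BC·AB·AB·D·AB·D·BC·AB·AA
    A ↦ BC
    B ↦ AB
    C ↦ D
    D ↦ AA

A->BC, B->AB, C->D, D->AA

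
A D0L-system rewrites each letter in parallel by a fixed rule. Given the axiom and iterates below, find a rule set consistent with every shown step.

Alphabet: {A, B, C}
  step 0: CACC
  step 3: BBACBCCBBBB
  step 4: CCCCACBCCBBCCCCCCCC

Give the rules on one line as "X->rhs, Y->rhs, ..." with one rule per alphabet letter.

A->AC, B->CC, C->B

  step 3 ⇒ step 4: BBACBCCBBBB ⇒ CC·CC·AC·B·CC·B·B·CC·CC·CC·CC
    A ↦ AC
    B ↦ CC
    C ↦ B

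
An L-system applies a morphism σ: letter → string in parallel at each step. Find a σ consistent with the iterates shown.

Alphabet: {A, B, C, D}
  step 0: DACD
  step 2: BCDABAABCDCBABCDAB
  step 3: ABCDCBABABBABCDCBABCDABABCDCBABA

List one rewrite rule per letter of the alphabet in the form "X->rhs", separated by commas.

A->B, B->A, C->BCD, D->CBA

  step 2 ⇒ step 3: BCDABAABCDCBABCDAB ⇒ A·BCD·CBA·B·A·B·B·A·BCD·CBA·BCD·A·B·A·BCD·CBA·B·A
    A ↦ B
    B ↦ A
    C ↦ BCD
    D ↦ CBA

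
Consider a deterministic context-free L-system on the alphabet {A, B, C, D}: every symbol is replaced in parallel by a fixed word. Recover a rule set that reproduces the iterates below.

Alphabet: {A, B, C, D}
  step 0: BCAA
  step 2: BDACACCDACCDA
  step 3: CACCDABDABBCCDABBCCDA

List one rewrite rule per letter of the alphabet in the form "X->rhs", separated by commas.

A->DA, B->CA, C->B, D->CC

  step 2 ⇒ step 3: BDACACCDACCDA ⇒ CA·CC·DA·B·DA·B·B·CC·DA·B·B·CC·DA
    A ↦ DA
    B ↦ CA
    C ↦ B
    D ↦ CC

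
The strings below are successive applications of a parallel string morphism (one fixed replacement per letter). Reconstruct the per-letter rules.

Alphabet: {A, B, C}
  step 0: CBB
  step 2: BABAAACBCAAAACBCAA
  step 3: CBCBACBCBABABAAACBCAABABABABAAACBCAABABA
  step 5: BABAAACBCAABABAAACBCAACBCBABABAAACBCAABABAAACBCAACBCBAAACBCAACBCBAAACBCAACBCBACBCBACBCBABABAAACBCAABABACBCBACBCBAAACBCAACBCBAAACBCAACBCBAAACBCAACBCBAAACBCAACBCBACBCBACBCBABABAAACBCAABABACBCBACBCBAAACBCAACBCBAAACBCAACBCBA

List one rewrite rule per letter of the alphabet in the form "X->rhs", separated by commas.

A->BA, B->CBC, C->AA

  step 2 ⇒ step 3: BABAAACBCAAAACBCAA ⇒ CBC·BA·CBC·BA·BA·BA·AA·CBC·AA·BA·BA·BA·BA·AA·CBC·AA·BA·BA
    A ↦ BA
    B ↦ CBC
    C ↦ AA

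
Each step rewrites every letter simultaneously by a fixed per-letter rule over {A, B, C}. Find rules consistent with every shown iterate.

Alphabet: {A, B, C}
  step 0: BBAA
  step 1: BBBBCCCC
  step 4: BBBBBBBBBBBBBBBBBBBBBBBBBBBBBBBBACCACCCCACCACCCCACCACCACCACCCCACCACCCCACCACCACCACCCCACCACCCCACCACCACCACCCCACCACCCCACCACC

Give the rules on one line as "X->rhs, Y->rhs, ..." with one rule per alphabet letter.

A->CC, B->BB, C->ACC

  step 0 ⇒ step 1: BBAA ⇒ BB·BB·CC·CC
    A ↦ CC
    B ↦ BB
    C ↦ ACC  (constrained at step 1)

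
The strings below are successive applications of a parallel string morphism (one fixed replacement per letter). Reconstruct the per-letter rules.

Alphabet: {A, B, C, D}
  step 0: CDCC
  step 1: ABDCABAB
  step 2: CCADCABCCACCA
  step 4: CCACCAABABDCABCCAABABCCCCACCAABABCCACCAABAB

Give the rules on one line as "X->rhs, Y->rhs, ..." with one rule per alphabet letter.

  step 1 ⇒ step 2: ABDCABAB ⇒ CC·A·DC·AB·CC·A·CC·A
    A ↦ CC
    B ↦ A
    C ↦ AB
    D ↦ DC

A->CC, B->A, C->AB, D->DC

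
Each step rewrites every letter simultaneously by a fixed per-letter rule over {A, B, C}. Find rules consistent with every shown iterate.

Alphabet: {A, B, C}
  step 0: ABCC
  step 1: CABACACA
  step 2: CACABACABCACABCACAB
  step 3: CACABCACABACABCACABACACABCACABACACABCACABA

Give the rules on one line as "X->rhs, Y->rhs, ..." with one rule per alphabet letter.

  step 2 ⇒ step 3: CACABACABCACABCACAB ⇒ CA·CAB·CA·CAB·A·CAB·CA·CAB·A·CA·CAB·CA·CAB·A·CA·CAB·CA·CAB·A
    A ↦ CAB
    B ↦ A
    C ↦ CA

A->CAB, B->A, C->CA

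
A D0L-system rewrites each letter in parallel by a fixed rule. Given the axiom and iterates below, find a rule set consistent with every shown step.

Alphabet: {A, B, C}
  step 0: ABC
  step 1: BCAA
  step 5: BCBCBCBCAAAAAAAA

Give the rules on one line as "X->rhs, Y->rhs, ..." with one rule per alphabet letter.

  step 0 ⇒ step 1: ABC ⇒ BC·A·A
    A ↦ BC
    B ↦ A
    C ↦ A

A->BC, B->A, C->A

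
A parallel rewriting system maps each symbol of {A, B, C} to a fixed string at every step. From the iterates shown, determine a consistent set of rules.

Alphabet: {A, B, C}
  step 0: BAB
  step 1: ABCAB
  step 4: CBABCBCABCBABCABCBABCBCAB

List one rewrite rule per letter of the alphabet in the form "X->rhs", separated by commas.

  step 0 ⇒ step 1: BAB ⇒ AB·C·AB
    A ↦ C
    B ↦ AB
    C ↦ CB  (constrained at step 1)

A->C, B->AB, C->CB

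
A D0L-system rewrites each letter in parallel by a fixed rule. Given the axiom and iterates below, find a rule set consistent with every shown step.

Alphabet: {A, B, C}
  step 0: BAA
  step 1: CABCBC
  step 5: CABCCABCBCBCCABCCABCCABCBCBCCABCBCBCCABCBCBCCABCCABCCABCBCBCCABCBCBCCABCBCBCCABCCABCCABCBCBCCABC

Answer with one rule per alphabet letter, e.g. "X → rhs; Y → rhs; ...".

  step 0 ⇒ step 1: BAA ⇒ CA·BC·BC
    A ↦ BC
    B ↦ CA
    C ↦ BC  (constrained at step 1)

A->BC, B->CA, C->BC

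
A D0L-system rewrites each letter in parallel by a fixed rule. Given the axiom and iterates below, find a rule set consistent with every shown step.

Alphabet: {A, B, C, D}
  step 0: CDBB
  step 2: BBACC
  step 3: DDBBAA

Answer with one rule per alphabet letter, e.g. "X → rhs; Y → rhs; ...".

A->BB, B->D, C->A, D->C

  step 2 ⇒ step 3: BBACC ⇒ D·D·BB·A·A
    A ↦ BB
    B ↦ D
    C ↦ A
    D ↦ C  (constrained at step 0)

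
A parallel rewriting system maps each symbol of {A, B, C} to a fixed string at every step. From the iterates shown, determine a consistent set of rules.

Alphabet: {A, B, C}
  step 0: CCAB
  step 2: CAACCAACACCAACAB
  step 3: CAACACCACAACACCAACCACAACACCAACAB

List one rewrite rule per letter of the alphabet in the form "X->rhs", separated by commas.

A->AC, B->AB, C->CA

  step 2 ⇒ step 3: CAACCAACACCAACAB ⇒ CA·AC·AC·CA·CA·AC·AC·CA·AC·CA·CA·AC·AC·CA·AC·AB
    A ↦ AC
    B ↦ AB
    C ↦ CA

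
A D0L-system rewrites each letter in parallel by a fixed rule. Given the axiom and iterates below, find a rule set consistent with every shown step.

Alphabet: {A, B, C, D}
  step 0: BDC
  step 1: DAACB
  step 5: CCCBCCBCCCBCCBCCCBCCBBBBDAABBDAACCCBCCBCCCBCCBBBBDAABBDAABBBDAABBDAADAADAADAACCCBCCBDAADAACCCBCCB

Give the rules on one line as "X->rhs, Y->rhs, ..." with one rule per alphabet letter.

A->CCB, B->DAA, C->B, D->C

  step 0 ⇒ step 1: BDC ⇒ DAA·C·B
    B ↦ DAA
    C ↦ B
    D ↦ C
    A ↦ CCB  (constrained at step 1)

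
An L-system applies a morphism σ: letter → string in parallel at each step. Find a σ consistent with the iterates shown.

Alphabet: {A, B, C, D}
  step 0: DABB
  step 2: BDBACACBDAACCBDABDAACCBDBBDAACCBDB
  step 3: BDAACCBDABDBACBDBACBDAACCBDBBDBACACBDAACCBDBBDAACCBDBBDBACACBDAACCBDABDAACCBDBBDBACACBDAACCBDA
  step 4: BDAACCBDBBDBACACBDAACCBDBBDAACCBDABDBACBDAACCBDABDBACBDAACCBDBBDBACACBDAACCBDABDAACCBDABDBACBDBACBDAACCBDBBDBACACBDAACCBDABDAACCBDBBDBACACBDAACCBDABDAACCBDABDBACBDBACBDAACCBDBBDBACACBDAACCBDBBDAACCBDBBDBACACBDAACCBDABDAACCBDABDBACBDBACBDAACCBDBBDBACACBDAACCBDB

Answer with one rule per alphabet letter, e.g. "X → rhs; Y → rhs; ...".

A->BDB, B->BDA, C->AC, D->ACC

  step 3 ⇒ step 4: BDAACCBDABDBACBDBACBDAACCBDBBDBACACBDAACCBDBBDAACCBDBBDBACACBDAACCBDABDAACCBDBBDBACACBDAACCBDA ⇒ BDA·ACC·BDB·BDB·AC·AC·BDA·ACC·BDB·BDA·ACC·BDA·BDB·AC·BDA·ACC·BDA·BDB·AC·BDA·ACC·BDB·BDB·AC·AC·BDA·ACC·BDA·BDA·ACC·BDA·BDB·AC·BDB·AC·BDA·ACC·BDB·BDB·AC·AC·BDA·ACC·BDA·BDA·ACC·BDB·BDB·AC·AC·BDA·ACC·BDA·BDA·ACC·BDA·BDB·AC·BDB·AC·BDA·ACC·BDB·BDB·AC·AC·BDA·ACC·BDB·BDA·ACC·BDB·BDB·AC·AC·BDA·ACC·BDA·BDA·ACC·BDA·BDB·AC·BDB·AC·BDA·ACC·BDB·BDB·AC·AC·BDA·ACC·BDB
    A ↦ BDB
    B ↦ BDA
    C ↦ AC
    D ↦ ACC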